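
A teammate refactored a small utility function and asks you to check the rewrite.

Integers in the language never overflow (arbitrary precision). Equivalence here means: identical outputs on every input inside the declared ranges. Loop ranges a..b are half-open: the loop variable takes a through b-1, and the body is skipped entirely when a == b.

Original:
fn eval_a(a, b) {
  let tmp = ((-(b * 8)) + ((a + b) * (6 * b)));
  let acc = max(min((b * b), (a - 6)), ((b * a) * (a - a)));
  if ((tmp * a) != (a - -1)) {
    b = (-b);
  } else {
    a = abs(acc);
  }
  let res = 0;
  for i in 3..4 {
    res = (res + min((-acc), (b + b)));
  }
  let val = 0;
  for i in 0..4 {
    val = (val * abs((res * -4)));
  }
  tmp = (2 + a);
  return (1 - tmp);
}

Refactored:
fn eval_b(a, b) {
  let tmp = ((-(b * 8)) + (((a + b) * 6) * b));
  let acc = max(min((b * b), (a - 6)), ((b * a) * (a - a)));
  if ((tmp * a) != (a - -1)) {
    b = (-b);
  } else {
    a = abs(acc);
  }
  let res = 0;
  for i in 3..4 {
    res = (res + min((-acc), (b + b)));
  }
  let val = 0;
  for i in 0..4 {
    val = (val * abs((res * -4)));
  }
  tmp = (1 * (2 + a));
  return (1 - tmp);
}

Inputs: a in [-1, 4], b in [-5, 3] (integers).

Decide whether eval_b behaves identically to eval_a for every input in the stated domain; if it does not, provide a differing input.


Side by side, the visible changes include: constant usage differs, and arithmetic usage differs.
As a probe, take a=-1, b=1: eval_a runs tmp := -8 | acc := 0 | ((tmp * a) != (a - -1)): true | b := -1 | res := 0 | iter i=3: | res := -2 | val := 0 | iter i=0: | val := 0 | iter i=1: | val := 0 | iter i=2: | val := 0 | iter i=3: | val := 0 | tmp := 1 | result 0; eval_b runs tmp := -8 | acc := 0 | ((tmp * a) != (a - -1)): true | b := -1 | res := 0 | iter i=3: | res := -2 | val := 0 | iter i=0: | val := 0 | iter i=1: | val := 0 | iter i=2: | val := 0 | iter i=3: | val := 0 | tmp := 1 | result 0; both end at 0.
Across all 54 domain points the two functions coincide.
verdict: equivalent


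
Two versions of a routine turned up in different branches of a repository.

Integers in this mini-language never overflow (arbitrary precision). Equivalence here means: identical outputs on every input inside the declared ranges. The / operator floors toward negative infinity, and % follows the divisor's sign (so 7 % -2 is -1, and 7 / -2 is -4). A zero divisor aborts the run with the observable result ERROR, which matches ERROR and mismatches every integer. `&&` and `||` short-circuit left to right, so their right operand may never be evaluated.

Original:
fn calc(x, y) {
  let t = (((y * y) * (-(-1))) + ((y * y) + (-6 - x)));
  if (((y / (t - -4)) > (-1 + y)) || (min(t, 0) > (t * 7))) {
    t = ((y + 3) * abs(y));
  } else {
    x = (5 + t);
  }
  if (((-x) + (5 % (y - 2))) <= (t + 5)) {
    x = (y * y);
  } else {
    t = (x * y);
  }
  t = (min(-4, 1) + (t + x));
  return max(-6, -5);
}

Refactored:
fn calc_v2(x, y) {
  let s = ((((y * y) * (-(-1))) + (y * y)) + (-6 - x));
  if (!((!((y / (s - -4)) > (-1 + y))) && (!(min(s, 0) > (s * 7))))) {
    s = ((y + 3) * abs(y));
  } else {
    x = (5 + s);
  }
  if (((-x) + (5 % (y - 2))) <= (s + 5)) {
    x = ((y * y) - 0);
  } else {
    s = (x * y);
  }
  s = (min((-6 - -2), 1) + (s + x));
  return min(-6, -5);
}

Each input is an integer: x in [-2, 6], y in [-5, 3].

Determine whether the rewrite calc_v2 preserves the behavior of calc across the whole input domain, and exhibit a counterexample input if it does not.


Not equivalent: x=-2, y=-5 separates them (-5 vs -6).
calc: t := 46 | (((y / (t - -4)) > (-1 + y)) || (min(t, 0) > (t * 7))): true | t := -10 | (((-x) + (5 % (y - 2))) <= (t + 5)): false | t := 10 | t := 4 | result -5
calc_v2: s := 46 | (!((!((y / (s - -4)) > (-1 + y))) && (!(min(s, 0) > (s * 7))))): true | s := -10 | (((-x) + (5 % (y - 2))) <= (s + 5)): false | s := 10 | s := 4 | result -6
verdict: not equivalent; witness: x=-2, y=-5


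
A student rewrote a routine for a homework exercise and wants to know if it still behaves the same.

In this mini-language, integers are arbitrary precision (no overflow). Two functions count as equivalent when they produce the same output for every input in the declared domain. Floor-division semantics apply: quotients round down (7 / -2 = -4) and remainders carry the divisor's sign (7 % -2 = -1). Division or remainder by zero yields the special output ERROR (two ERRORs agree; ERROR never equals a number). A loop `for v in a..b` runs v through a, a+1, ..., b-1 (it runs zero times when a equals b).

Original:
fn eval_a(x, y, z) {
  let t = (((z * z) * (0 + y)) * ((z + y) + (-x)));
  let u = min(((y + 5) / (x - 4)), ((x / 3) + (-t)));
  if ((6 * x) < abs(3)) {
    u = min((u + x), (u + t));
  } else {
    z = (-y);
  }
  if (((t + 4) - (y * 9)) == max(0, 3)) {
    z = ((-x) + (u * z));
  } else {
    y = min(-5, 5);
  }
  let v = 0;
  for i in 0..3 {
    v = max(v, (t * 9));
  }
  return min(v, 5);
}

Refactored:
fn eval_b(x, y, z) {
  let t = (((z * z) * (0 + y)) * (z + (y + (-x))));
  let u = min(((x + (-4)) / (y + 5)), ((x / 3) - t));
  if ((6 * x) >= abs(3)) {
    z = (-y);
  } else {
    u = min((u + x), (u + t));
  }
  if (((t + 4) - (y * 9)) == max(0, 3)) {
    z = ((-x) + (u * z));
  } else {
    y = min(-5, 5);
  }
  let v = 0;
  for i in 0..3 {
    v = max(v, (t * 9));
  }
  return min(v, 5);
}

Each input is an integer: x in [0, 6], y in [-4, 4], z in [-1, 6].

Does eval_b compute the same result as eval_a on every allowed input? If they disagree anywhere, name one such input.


Try x=4, y=-4, z=-1.
eval_a: t=36, then a zero divisor aborts: ERROR
eval_b: t=36, then u=-35, then ((6 * x) >= abs(3)) is true, then z=4, then (((t + 4) - (y * 9)) == max(0, 3)) is false, then y=-5, then v=0, then (i=0), then v=324, then (i=1), then v=324, then (i=2), then v=324, then returns 5
ERROR against 5: the behavior changed.
verdict: not equivalent; witness: x=4, y=-4, z=-1


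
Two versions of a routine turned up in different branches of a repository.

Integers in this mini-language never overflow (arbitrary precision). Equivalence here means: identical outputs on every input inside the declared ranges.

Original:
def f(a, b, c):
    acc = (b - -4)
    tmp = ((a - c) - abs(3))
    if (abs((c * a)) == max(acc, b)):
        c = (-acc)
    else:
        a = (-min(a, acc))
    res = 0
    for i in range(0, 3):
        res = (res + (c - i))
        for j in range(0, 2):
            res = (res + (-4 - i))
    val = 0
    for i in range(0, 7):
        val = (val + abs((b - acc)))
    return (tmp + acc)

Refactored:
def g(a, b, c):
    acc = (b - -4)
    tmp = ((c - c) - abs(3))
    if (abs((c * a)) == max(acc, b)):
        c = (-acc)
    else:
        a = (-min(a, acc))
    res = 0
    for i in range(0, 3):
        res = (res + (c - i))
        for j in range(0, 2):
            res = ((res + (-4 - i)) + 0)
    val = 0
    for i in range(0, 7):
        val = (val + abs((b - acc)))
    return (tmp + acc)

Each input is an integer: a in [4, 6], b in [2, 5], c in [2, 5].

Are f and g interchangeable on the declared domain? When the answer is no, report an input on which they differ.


At a=4, b=2, c=2: f gives 5, g gives 3.
verdict: not equivalent; witness: a=4, b=2, c=2


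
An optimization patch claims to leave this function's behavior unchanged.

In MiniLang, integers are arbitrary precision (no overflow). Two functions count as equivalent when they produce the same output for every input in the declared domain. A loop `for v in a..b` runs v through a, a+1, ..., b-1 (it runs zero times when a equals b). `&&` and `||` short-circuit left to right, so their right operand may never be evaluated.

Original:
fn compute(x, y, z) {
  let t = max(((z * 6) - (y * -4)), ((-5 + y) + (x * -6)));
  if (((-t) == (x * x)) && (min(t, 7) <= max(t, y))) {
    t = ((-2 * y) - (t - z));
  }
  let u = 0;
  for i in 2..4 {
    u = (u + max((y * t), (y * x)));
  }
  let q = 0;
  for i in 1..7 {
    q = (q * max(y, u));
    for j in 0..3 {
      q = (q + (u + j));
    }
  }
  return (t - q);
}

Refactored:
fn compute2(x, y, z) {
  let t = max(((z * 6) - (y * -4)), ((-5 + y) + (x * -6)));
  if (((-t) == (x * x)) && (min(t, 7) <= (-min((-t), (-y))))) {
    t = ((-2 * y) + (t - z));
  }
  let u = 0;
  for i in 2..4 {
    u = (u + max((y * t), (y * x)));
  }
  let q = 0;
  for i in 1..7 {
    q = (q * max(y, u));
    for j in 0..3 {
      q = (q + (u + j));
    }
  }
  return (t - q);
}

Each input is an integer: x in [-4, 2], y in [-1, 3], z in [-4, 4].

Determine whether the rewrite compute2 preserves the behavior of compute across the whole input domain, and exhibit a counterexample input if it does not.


There is a counterexample at x=0, y=3, z=-2: -1100 on one side, -1096 on the other.
compute: t=0, then (((-t) == (x * x)) && (min(t, 7) <= max(t, y))) is true, then t=-8, then u=0, then (i=2), then u=0, then (i=3), then u=0, then q=0, then (i=1), then q=0, then (j=0), then q=0, then (j=1), then q=1, then (j=2), then q=3, then (i=2), then q=9, then (j=0), then q=9, then (j=1), then q=10, then (j=2), then q=12, then (i=3), then q=36, then (j=0), then q=36, then (j=1), then q=37, then (j=2), then q=39, then (i=4), then q=117, then (j=0), then q=117, then (j=1), then q=118, then (j=2), then q=120, then (i=5), then q=360, then (j=0), then q=360, then (j=1), then q=361, then (j=2), then q=363, then (i=6), then q=1089, then (j=0), then q=1089, then (j=1), then q=1090, then (j=2), then q=1092, then returns -1100
compute2: t=0, then (((-t) == (x * x)) && (min(t, 7) <= (-min((-t), (-y))))) is true, then t=-4, then u=0, then (i=2), then u=0, then (i=3), then u=0, then q=0, then (i=1), then q=0, then (j=0), then q=0, then (j=1), then q=1, then (j=2), then q=3, then (i=2), then q=9, then (j=0), then q=9, then (j=1), then q=10, then (j=2), then q=12, then (i=3), then q=36, then (j=0), then q=36, then (j=1), then q=37, then (j=2), then q=39, then (i=4), then q=117, then (j=0), then q=117, then (j=1), then q=118, then (j=2), then q=120, then (i=5), then q=360, then (j=0), then q=360, then (j=1), then q=361, then (j=2), then q=363, then (i=6), then q=1089, then (j=0), then q=1089, then (j=1), then q=1090, then (j=2), then q=1092, then returns -1096
verdict: not equivalent; witness: x=0, y=3, z=-2


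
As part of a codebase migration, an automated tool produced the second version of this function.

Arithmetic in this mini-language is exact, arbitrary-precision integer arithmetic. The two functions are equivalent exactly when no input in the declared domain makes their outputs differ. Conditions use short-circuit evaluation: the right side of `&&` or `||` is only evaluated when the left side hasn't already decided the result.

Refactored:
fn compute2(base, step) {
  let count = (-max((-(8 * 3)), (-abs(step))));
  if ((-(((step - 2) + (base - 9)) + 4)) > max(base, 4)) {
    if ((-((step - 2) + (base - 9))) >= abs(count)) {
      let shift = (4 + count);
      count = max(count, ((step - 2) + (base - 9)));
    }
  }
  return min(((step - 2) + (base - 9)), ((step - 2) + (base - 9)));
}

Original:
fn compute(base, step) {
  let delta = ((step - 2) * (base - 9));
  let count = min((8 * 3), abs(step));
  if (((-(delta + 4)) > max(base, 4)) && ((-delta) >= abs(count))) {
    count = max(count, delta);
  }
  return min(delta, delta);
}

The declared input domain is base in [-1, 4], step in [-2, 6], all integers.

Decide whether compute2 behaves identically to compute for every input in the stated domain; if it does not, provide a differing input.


These are not equivalent — on base=-1, step=-2 the outputs split (40 vs -14).
compute: delta=40, then count=2, then (((-(delta + 4)) > max(base, 4)) && ((-delta) >= abs(count))) is false, then returns 40
compute2: count=2, then ((-(((step - 2) + (base - 9)) + 4)) > max(base, 4)) is true, then ((-((step - 2) + (base - 9))) >= abs(count)) is true, then shift=6, then count=2, then returns -14
verdict: not equivalent; witness: base=-1, step=-2


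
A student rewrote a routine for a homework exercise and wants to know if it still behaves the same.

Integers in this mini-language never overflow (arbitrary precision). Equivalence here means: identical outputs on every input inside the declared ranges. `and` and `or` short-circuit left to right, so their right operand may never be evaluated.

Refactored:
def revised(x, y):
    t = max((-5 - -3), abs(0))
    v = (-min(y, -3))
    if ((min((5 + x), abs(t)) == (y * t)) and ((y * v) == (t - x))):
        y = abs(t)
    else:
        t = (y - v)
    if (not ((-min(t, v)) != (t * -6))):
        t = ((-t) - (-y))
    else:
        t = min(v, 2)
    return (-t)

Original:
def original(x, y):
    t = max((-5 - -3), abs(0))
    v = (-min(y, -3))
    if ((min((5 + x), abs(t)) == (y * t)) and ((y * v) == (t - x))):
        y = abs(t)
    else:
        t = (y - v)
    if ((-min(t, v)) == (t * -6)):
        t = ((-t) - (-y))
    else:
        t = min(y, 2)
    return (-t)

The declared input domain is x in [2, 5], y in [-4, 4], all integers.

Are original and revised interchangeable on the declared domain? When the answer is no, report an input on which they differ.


There is a counterexample at x=2, y=-4: 4 on one side, -2 on the other.
original: t := 0 | v := 4 | ((min((5 + x), abs(t)) == (y * t)) and ((y * v) == (t - x))): false | t := -8 | ((-min(t, v)) == (t * -6)): false | t := -4 | result 4
revised: t := 0 | v := 4 | ((min((5 + x), abs(t)) == (y * t)) and ((y * v) == (t - x))): false | t := -8 | (not ((-min(t, v)) != (t * -6))): false | t := 2 | result -2
verdict: not equivalent; witness: x=2, y=-4


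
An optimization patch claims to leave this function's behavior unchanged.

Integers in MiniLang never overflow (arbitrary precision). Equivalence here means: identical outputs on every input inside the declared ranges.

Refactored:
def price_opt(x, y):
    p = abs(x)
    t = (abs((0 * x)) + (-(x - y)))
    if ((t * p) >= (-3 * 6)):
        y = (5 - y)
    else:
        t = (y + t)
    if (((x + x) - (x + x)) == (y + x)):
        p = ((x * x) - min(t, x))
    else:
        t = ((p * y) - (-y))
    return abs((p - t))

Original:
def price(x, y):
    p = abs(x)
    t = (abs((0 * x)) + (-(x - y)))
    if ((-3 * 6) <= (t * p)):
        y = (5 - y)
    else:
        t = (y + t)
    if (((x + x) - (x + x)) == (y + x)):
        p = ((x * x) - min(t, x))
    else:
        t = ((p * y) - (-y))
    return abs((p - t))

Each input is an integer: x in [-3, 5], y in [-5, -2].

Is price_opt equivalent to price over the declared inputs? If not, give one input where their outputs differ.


Comparing the listings, the differences include: comparison usage differs.
Tracing x=-2, y=-4: price: p := 2 | t := -2 | ((-3 * 6) <= (t * p)): true | y := 9 | (((x + x) - (x + x)) == (y + x)): false | t := 27 | result 25 | price_opt: p := 2 | t := -2 | ((t * p) >= (-3 * 6)): true | y := 9 | (((x + x) - (x + x)) == (y + x)): false | t := 27 | result 25 — matching result 25.
Sweeping the whole domain (36 inputs) finds no disagreement.
verdict: equivalent


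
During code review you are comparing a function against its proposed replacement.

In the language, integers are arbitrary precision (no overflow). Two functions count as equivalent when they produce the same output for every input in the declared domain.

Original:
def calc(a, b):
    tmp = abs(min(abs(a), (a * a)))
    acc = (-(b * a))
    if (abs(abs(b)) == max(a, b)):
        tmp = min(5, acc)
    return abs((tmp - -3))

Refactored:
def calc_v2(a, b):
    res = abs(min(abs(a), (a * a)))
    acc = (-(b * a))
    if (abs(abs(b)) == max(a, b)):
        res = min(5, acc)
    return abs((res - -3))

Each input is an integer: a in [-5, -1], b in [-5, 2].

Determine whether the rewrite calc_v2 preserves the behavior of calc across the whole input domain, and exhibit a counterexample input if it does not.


Changes here: local variable names differ; the full 40-point sweep finds no disagreement.
verdict: equivalent


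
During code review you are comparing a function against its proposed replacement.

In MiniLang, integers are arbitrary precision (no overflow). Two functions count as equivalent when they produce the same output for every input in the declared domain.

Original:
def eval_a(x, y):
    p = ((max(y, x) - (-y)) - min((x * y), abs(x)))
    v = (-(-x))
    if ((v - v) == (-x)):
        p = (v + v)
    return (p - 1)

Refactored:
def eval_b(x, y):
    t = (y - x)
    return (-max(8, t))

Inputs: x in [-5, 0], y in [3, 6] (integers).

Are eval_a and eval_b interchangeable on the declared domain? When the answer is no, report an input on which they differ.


There is a counterexample at x=-5, y=3: 20 on one side, -8 on the other.
eval_a: p becomes 21; next v becomes -5; next ((v - v) == (-x)) evaluates to false; next final value 20
eval_b: t becomes 8; next final value -8
verdict: not equivalent; witness: x=-5, y=3


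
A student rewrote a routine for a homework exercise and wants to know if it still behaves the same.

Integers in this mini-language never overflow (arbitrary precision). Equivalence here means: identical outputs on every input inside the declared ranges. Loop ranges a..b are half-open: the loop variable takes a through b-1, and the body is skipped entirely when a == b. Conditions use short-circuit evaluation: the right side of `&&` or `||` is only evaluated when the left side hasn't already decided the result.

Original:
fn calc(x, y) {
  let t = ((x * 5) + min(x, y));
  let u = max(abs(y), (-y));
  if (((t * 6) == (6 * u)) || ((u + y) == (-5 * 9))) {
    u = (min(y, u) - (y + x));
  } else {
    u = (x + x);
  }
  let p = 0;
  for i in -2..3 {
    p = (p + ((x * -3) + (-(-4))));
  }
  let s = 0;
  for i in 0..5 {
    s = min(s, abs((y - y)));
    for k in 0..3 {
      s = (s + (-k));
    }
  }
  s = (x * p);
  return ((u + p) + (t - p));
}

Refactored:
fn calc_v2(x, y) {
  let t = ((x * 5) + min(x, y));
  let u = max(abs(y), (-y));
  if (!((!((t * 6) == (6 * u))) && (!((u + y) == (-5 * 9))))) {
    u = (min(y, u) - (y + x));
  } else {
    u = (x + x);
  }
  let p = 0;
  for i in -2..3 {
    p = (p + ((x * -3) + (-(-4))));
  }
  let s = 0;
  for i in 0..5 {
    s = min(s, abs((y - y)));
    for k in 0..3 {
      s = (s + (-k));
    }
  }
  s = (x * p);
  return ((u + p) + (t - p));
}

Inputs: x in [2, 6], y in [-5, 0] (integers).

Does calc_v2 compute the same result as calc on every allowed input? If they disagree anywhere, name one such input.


The two versions differ — the changes include boolean connective usage differs.
Spot check at x=6, y=-1 — calc: t becomes 29; next u becomes 1; next (((t * 6) == (6 * u)) || ((u + y) == (-5 * 9))) evaluates to false; next u becomes 12; next p becomes 0; next at i=-2:; next p becomes -14; next at i=-1:; next p becomes -28; next at i=0:; next p becomes -42; next at i=1:; next p becomes -56; next at i=2:; next p becomes -70; next s becomes 0; next at i=0:; next s becomes 0; next at k=0:; next s becomes 0; next at k=1:; next s becomes -1; next at k=2:; next s becomes -3; next at i=1:; next s becomes -3; next at k=0:; next s becomes -3; next at k=1:; next s becomes -4; next at k=2:; next s becomes -6; next at i=2:; next s becomes -6; next at k=0:; next s becomes -6; next at k=1:; next s becomes -7; next at k=2:; next s becomes -9; next at i=3:; next s becomes -9; next at k=0:; next s becomes -9; next at k=1:; next s becomes -10; next at k=2:; next s becomes -12; next at i=4:; next s becomes -12; next at k=0:; next s becomes -12; next at k=1:; next s becomes -13; next at k=2:; next s becomes -15; next s becomes -420; next final value 41. calc_v2: t becomes 29; next u becomes 1; next (!((!((t * 6) == (6 * u))) && (!((u + y) == (-5 * 9))))) evaluates to false; next u becomes 12; next p becomes 0; next at i=-2:; next p becomes -14; next at i=-1:; next p becomes -28; next at i=0:; next p becomes -42; next at i=1:; next p becomes -56; next at i=2:; next p becomes -70; next s becomes 0; next at i=0:; next s becomes 0; next at k=0:; next s becomes 0; next at k=1:; next s becomes -1; next at k=2:; next s becomes -3; next at i=1:; next s becomes -3; next at k=0:; next s becomes -3; next at k=1:; next s becomes -4; next at k=2:; next s becomes -6; next at i=2:; next s becomes -6; next at k=0:; next s becomes -6; next at k=1:; next s becomes -7; next at k=2:; next s becomes -9; next at i=3:; next s becomes -9; next at k=0:; next s becomes -9; next at k=1:; next s becomes -10; next at k=2:; next s becomes -12; next at i=4:; next s becomes -12; next at k=0:; next s becomes -12; next at k=1:; next s becomes -13; next at k=2:; next s becomes -15; next s becomes -420; next final value 41. Both give 41.
An exhaustive pass over the 30 declared inputs shows identical outputs.
verdict: equivalent


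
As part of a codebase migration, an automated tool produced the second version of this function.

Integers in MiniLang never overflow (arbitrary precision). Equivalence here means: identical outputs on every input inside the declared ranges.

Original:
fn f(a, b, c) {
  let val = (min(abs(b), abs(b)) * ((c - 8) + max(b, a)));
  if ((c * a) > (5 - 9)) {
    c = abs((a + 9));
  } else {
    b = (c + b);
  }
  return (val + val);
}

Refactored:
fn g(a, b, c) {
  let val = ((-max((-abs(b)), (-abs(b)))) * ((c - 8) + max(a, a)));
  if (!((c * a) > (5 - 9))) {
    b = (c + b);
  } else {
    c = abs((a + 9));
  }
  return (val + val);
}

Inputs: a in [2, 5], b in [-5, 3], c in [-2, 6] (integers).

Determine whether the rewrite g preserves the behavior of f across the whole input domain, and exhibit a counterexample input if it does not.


There is a counterexample at a=2, b=3, c=-2: -42 on one side, -48 on the other.
f: val=-21, then ((c * a) > (5 - 9)) is false, then b=1, then returns -42
g: val=-24, then (!((c * a) > (5 - 9))) is true, then b=1, then returns -48
verdict: not equivalent; witness: a=2, b=3, c=-2


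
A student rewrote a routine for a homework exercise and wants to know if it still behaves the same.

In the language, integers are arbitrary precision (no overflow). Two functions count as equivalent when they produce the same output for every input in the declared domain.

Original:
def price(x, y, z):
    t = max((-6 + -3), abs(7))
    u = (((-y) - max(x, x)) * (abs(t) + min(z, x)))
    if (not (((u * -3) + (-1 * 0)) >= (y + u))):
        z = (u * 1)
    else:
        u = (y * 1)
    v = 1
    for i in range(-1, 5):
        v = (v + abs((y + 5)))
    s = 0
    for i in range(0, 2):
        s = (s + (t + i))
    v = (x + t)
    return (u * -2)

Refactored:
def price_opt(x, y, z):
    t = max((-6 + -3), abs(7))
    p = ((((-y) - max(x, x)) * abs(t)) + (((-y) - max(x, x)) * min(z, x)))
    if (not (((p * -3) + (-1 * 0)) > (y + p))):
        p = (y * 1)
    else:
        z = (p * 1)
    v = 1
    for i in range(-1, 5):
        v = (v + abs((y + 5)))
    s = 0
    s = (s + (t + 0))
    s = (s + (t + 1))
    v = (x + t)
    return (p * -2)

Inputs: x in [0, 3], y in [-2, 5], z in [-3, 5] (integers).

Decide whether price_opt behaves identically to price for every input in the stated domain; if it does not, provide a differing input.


Try x=0, y=-2, z=-3.
price: t=7, then u=8, then (not (((u * -3) + (-1 * 0)) >= (y + u))) is true, then z=8, then v=1, then (i=-1), then v=4, then (i=0), then v=7, then (i=1), then v=10, then (i=2), then v=13, then (i=3), then v=16, then (i=4), then v=19, then s=0, then (i=0), then s=7, then (i=1), then s=15, then v=7, then returns -16
price_opt: t=7, then p=8, then (not (((p * -3) + (-1 * 0)) > (y + p))) is true, then p=-2, then v=1, then (i=-1), then v=4, then (i=0), then v=7, then (i=1), then v=10, then (i=2), then v=13, then (i=3), then v=16, then (i=4), then v=19, then s=0, then s=7, then s=15, then v=7, then returns 4
-16 vs 4 — the two versions disagree here.
verdict: not equivalent; witness: x=0, y=-2, z=-3


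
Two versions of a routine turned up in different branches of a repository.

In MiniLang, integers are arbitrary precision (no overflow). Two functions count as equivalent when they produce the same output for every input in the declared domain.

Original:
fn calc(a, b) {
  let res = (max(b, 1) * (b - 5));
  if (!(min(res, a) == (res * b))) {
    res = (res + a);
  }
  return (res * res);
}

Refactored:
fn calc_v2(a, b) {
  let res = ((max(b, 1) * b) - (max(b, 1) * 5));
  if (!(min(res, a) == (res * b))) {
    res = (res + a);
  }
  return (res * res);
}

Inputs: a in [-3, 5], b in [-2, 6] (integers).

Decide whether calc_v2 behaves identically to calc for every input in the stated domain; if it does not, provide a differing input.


The two are interchangeable: arithmetic usage differs, plus min/max/abs usage differs, plus constant usage differs, and every declared input agrees.
Tracing a=-3, b=5: calc: res := 0 | (!(min(res, a) == (res * b))): true | res := -3 | result 9 | calc_v2: res := 0 | (!(min(res, a) == (res * b))): true | res := -3 | result 9 — matching result 9.
Every one of the 81 inputs gives matching results.
verdict: equivalent


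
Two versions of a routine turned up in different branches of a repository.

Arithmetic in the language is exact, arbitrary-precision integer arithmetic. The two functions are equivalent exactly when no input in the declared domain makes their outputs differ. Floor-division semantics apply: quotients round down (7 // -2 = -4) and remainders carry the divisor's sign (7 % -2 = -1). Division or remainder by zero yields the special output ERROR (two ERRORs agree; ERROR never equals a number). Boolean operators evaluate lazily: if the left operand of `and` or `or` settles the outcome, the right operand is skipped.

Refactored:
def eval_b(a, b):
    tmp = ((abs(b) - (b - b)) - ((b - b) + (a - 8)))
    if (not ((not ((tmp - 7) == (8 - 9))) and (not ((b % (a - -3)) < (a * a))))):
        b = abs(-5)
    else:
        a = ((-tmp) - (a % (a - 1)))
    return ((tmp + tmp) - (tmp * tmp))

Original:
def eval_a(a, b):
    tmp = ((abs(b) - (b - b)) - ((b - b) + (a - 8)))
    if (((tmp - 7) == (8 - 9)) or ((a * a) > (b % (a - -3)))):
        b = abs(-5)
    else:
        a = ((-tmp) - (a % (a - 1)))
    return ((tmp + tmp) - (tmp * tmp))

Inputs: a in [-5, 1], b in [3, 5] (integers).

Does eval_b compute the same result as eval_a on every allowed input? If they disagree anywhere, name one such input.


Although boolean connective usage differs; comparison usage differs, 21/21 inputs agree.
verdict: equivalent


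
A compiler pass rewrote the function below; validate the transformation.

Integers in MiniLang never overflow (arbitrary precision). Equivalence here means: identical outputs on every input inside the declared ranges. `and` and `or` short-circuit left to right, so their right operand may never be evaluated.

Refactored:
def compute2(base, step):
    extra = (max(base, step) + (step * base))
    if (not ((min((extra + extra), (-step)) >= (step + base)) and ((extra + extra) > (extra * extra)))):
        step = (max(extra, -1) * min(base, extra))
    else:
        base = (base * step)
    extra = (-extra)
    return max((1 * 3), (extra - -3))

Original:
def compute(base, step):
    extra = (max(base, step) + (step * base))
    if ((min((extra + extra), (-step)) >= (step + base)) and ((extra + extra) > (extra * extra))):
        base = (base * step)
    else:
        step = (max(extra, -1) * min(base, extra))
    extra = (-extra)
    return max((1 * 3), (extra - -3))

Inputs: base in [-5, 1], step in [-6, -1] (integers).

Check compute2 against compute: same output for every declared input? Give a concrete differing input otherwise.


Behavior is preserved: although boolean connective usage differs, the outputs never diverge.
Spot check at base=-5, step=-6 — compute: extra := 25 | ((min((extra + extra), (-step)) >= (step + base)) and ((extra + extra) > (extra * extra))): false | step := -125 | extra := -25 | result 3. compute2: extra := 25 | (not ((min((extra + extra), (-step)) >= (step + base)) and ((extra + extra) > (extra * extra)))): true | step := -125 | extra := -25 | result 3. Both give 3.
Checked all 42 inputs in the declared domain: the outputs agree on every one.
verdict: equivalent


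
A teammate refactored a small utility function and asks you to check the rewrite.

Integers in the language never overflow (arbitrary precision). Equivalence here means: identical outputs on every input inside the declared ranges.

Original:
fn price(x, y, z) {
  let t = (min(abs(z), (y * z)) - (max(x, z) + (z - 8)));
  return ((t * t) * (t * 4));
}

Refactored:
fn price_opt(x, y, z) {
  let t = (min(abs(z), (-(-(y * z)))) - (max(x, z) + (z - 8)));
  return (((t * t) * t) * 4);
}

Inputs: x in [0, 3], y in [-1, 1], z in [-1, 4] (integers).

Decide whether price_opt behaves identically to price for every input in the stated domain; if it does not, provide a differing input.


Behavior is preserved: although same computation, different form, the outputs never diverge.
One worked example (x=2, y=1, z=2) — price: t := 6 | result 864; price_opt: t := 6 | result 864; agreement on 864.
Checked all 72 inputs in the declared domain: the outputs agree on every one.
verdict: equivalent


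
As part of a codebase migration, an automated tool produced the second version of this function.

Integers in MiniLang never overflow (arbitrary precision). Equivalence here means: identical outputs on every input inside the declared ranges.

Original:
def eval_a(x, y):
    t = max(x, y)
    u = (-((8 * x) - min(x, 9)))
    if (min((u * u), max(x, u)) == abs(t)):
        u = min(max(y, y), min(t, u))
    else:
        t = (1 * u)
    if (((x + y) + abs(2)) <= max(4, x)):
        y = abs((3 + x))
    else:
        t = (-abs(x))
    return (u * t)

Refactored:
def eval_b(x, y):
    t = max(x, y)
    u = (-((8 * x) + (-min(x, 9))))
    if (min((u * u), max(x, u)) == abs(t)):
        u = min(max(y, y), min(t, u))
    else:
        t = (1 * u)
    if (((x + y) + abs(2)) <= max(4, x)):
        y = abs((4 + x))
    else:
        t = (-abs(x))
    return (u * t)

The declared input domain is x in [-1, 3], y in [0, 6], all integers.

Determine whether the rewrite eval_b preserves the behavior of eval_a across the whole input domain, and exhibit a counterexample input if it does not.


Equivalent. The one real change (`3` became `4`) has no effect anywhere in the declared ranges.
Sweeping the whole domain (35 inputs) finds no disagreement.
Spot check at x=-1, y=0 — eval_a: t := 0 | u := 7 | (min((u * u), max(x, u)) == abs(t)): false | t := 7 | (((x + y) + abs(2)) <= max(4, x)): true | y := 2 | result 49. eval_b: t := 0 | u := 7 | (min((u * u), max(x, u)) == abs(t)): false | t := 7 | (((x + y) + abs(2)) <= max(4, x)): true | y := 3 | result 49. Both give 49.
verdict: equivalent


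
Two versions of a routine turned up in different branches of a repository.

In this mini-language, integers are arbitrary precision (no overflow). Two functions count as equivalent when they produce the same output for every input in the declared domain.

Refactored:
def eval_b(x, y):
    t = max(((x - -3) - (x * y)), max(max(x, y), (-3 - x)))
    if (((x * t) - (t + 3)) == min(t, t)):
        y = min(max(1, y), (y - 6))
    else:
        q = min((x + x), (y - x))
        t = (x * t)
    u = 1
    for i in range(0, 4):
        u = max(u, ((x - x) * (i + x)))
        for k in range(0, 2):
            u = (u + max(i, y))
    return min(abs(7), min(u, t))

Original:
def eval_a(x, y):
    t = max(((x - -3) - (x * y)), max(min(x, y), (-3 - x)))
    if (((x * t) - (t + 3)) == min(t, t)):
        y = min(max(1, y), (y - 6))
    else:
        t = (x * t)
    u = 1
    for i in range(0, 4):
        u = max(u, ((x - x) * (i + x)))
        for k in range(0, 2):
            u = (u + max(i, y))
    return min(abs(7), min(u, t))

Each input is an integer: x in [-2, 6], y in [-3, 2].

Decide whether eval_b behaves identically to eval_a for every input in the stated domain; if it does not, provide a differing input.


Try x=3, y=2.
eval_a: t := 2 | (((x * t) - (t + 3)) == min(t, t)): false | t := 6 | u := 1 | iter i=0: | u := 1 | iter k=0: | u := 3 | iter k=1: | u := 5 | iter i=1: | u := 5 | iter k=0: | u := 7 | iter k=1: | u := 9 | iter i=2: | u := 9 | iter k=0: | u := 11 | iter k=1: | u := 13 | iter i=3: | u := 13 | iter k=0: | u := 16 | iter k=1: | u := 19 | result 6
eval_b: t := 3 | (((x * t) - (t + 3)) == min(t, t)): true | y := -4 | u := 1 | iter i=0: | u := 1 | iter k=0: | u := 1 | iter k=1: | u := 1 | iter i=1: | u := 1 | iter k=0: | u := 2 | iter k=1: | u := 3 | iter i=2: | u := 3 | iter k=0: | u := 5 | iter k=1: | u := 7 | iter i=3: | u := 7 | iter k=0: | u := 10 | iter k=1: | u := 13 | result 3
6 != 3, so the rewrite changes behavior.
verdict: not equivalent; witness: x=3, y=2


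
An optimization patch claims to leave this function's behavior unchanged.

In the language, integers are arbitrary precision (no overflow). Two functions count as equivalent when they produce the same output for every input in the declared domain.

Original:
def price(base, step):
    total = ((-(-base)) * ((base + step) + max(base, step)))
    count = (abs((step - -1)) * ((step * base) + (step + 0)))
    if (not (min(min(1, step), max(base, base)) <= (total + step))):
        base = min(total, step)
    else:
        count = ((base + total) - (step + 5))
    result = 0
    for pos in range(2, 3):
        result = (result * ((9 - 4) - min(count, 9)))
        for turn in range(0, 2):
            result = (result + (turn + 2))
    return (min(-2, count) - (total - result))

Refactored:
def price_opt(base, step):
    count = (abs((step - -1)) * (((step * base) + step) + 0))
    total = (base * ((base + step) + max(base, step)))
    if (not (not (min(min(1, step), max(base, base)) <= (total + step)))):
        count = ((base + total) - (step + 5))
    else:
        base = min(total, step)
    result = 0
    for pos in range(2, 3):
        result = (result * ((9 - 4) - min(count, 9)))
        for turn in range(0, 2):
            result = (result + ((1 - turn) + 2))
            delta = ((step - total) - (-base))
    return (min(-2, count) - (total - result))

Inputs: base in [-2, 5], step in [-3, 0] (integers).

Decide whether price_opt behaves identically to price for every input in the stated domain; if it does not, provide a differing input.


Behavior is preserved: although local variable names differ; statement counts differ; arithmetic usage differs; boolean connective usage differs; constant usage differs, the outputs never diverge.
Spot check at base=-2, step=0 — price: total becomes 4; next count becomes 0; next (not (min(min(1, step), max(base, base)) <= (total + step))) evaluates to false; next count becomes -3; next result becomes 0; next at pos=2:; next result becomes 0; next at turn=0:; next result becomes 2; next at turn=1:; next result becomes 5; next final value -2. price_opt: count becomes 0; next total becomes 4; next (not (not (min(min(1, step), max(base, base)) <= (total + step)))) evaluates to true; next count becomes -3; next result becomes 0; next at pos=2:; next result becomes 0; next at turn=0:; next result becomes 3; next delta becomes -6; next at turn=1:; next result becomes 5; next delta becomes -6; next final value -2. Both give -2.
An exhaustive pass over the 32 declared inputs shows identical outputs.
verdict: equivalent


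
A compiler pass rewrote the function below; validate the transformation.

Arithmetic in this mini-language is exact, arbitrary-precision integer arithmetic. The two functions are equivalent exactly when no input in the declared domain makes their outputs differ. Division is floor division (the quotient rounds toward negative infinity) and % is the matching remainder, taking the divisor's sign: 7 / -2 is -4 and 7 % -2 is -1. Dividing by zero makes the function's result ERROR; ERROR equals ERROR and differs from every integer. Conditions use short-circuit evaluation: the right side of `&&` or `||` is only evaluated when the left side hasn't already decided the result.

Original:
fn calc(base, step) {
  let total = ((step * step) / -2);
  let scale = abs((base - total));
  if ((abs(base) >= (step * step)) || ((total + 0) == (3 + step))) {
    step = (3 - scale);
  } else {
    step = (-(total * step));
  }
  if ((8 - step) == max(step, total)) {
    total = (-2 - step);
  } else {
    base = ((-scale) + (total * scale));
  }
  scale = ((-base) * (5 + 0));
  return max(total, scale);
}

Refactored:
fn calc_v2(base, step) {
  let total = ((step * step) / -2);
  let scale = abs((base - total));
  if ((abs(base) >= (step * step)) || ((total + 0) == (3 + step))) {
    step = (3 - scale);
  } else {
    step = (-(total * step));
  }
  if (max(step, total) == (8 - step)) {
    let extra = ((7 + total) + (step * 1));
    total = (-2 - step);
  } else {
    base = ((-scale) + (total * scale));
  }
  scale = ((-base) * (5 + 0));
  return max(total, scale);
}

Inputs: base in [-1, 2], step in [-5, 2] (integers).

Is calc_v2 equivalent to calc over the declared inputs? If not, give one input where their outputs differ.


The two versions differ — the changes include constant usage differs, plus local variable names differ, plus arithmetic usage differs, plus statement counts differ.
One worked example (base=-1, step=2) — calc: total := -2 | scale := 1 | ((abs(base) >= (step * step)) || ((total + 0) == (3 + step))): false | step := 4 | ((8 - step) == max(step, total)): true | total := -6 | scale := 5 | result 5; calc_v2: total := -2 | scale := 1 | ((abs(base) >= (step * step)) || ((total + 0) == (3 + step))): false | step := 4 | (max(step, total) == (8 - step)): true | extra := 9 | total := -6 | scale := 5 | result 5; agreement on 5.
Checked all 32 inputs in the declared domain: the outputs agree on every one.
verdict: equivalent


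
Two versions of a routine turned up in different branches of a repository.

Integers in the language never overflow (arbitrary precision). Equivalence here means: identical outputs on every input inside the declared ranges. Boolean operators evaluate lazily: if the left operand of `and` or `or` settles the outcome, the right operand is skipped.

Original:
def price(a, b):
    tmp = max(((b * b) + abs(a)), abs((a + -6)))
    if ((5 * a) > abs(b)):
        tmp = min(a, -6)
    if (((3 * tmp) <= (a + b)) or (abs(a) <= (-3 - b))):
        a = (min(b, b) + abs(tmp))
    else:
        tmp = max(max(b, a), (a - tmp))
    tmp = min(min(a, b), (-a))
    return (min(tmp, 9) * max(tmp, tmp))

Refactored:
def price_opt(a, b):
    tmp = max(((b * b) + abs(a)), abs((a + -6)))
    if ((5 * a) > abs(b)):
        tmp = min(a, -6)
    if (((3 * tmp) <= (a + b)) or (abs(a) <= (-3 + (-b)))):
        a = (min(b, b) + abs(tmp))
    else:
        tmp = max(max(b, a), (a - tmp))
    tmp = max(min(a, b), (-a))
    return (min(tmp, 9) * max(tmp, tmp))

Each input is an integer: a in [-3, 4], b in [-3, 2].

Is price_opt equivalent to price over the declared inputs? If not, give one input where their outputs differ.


Not equivalent: a=-2, b=-3 separates them (9 vs 4).
price: tmp becomes 11; next ((5 * a) > abs(b)) evaluates to false; next (((3 * tmp) <= (a + b)) or (abs(a) <= (-3 - b))) evaluates to false; next tmp becomes -2; next tmp becomes -3; next final value 9
price_opt: tmp becomes 11; next ((5 * a) > abs(b)) evaluates to false; next (((3 * tmp) <= (a + b)) or (abs(a) <= (-3 + (-b)))) evaluates to false; next tmp becomes -2; next tmp becomes 2; next final value 4
verdict: not equivalent; witness: a=-2, b=-3


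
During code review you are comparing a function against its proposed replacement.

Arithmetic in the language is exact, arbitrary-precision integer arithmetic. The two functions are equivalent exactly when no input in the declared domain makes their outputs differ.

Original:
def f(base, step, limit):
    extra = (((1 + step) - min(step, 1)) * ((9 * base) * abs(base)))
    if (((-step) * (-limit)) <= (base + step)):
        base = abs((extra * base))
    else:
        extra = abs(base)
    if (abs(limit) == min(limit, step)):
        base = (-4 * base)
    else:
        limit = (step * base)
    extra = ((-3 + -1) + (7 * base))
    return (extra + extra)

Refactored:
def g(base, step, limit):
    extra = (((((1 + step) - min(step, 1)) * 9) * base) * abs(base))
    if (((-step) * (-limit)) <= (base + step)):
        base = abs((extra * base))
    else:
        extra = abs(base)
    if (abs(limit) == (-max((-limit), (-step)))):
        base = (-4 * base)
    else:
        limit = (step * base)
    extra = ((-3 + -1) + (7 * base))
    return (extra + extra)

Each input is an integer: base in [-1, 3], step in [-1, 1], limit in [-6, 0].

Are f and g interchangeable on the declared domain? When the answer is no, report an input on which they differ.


Changes here: min/max/abs usage differs; the full 105-point sweep finds no disagreement.
verdict: equivalent
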